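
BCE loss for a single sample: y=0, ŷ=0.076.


BCE = -[y·ln(p) + (1-y)·ln(1-p)]
= -0 - 1·ln(1-0.076)
= -ln(0.924) = 0.079

0.079


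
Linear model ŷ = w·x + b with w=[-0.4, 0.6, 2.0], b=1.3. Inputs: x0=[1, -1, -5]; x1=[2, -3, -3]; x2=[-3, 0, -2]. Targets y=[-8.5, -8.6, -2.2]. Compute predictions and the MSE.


ŷ0 = (-0.4)·(1) + (0.6)·(-1) + (2.0)·(-5) + 1.3 = -9.7
ŷ1 = (-0.4)·(2) + (0.6)·(-3) + (2.0)·(-3) + 1.3 = -7.3
ŷ2 = (-0.4)·(-3) + (0.6)·(0) + (2.0)·(-2) + 1.3 = -1.5
errors² = [1.44, 1.69, 0.49]
MSE = 3.6200/3 = 1.2067

1.2067


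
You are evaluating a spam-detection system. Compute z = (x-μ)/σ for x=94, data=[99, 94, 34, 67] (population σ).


μ = 73.5, σ = 25.8505
z = (94 - 73.5)/25.8505 = 0.793

0.793


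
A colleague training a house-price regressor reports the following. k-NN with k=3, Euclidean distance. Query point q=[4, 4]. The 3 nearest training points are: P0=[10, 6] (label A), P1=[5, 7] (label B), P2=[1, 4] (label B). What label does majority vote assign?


d(q,P0) = 6.3246  (label A)
d(q,P1) = 3.1623  (label B)
d(q,P2) = 3.0  (label B)
Votes: A=1, B=2
Majority → B

B


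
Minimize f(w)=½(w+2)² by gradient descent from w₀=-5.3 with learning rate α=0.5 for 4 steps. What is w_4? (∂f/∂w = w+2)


step 1: grad = -5.3+2 = -3.3; w = -5.3 - 0.5·(-3.3) = -3.65
step 2: grad = -3.65+2 = -1.65; w = -3.65 - 0.5·(-1.65) = -2.825
step 3: grad = -2.825+2 = -0.825; w = -2.825 - 0.5·(-0.825) = -2.4125
step 4: grad = -2.4125+2 = -0.4125; w = -2.4125 - 0.5·(-0.4125) = -2.20625

-2.20625


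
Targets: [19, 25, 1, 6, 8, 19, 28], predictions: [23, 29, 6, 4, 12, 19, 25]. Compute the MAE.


Absolute errors: |19-23|=4, |25-29|=4, |1-6|=5, |6-4|=2, |8-12|=4, |19-19|=0, |28-25|=3
Sum = 22
MAE = 22/7 = 22/7

22/7


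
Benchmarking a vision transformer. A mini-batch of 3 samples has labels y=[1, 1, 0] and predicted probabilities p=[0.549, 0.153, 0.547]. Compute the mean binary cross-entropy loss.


L[0] = -ln(0.549) = 0.5997
L[1] = -ln(0.153) = 1.8773
L[2] = -ln(1-0.547) = -ln(0.453) = 0.7919
mean = (0.5997 + 1.8773 + 0.7919)/3 = 1.0896

1.0896


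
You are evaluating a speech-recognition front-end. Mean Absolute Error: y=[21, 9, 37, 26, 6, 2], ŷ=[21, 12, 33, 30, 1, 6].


Absolute errors: |21-21|=0, |9-12|=3, |37-33|=4, |26-30|=4, |6-1|=5, |2-6|=4
Sum = 20
MAE = 20/6 = 10/3

10/3


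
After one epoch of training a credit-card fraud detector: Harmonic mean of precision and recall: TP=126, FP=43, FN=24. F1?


Precision = 126/169 = 0.7456
Recall = 126/150 = 0.84
F1 = 2·P·R/(P+R) = 2·TP/(2·TP+FP+FN) = 252/(252+43+24) = 252/319 = 0.79

0.79


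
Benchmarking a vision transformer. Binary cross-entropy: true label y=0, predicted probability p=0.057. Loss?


BCE = -[y·ln(p) + (1-y)·ln(1-p)]
= -0 - 1·ln(1-0.057)
= -ln(0.943) = 0.0587

0.0587


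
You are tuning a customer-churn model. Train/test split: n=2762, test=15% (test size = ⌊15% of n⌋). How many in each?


Test = ⌊2762·15/100⌋ = 414
Train = 2762 - 414 = 2348

Train: 2348, Test: 414


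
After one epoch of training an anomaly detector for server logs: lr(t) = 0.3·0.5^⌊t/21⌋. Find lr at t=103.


n_drops = ⌊103/21⌋ = 4
lr = 0.3·0.5^4 = 0.3·0.0625 = 0.01875

0.01875


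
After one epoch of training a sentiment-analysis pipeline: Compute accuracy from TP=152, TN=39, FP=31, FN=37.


Accuracy = (TP+TN)/(TP+TN+FP+FN)
= (152+39)/(259)
= 191/259 = 73.75%

73.75%


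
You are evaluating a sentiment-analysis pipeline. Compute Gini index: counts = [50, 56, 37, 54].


Probabilities: [50/197, 56/197, 37/197, 54/197] ≈ [0.2538, 0.2843, 0.1878, 0.2741]
Σpᵢ² = (2500 + 3136 + 1369 + 2916)/197² = 9921/38809
Gini = 1 - Σpᵢ² = 1 - 9921/38809 = 0.7444

0.7444


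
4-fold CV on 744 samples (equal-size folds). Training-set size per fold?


Fold size = 744/4 = 186
Training per fold = 744 - 186 = 558

558


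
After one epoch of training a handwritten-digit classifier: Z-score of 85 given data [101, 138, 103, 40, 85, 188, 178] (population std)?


μ = 119, σ = 48.668
z = (85 - 119)/48.668 = -0.6986

-0.6986


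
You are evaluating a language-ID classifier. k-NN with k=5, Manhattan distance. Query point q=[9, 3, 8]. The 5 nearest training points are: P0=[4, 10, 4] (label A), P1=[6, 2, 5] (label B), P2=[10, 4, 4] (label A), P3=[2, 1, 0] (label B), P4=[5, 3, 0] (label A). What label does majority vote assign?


d(q,P0) = 16  (label A)
d(q,P1) = 7  (label B)
d(q,P2) = 6  (label A)
d(q,P3) = 17  (label B)
d(q,P4) = 12  (label A)
Votes: A=3, B=2
Majority → A

A


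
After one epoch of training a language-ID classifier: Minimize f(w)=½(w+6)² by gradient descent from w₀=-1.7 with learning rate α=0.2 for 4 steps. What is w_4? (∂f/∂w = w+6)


step 1: grad = -1.7+6 = 4.3; w = -1.7 - 0.2·(4.3) = -2.56
step 2: grad = -2.56+6 = 3.44; w = -2.56 - 0.2·(3.44) = -3.248
step 3: grad = -3.248+6 = 2.752; w = -3.248 - 0.2·(2.752) = -3.7984
step 4: grad = -3.7984+6 = 2.2016; w = -3.7984 - 0.2·(2.2016) = -4.23872

-4.23872


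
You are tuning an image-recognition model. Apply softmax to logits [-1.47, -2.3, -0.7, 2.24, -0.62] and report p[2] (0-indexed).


Exponentials: e^-1.47=0.2299, e^-2.3=0.1003, e^-0.7=0.4966, e^2.24=9.3933, e^-0.62=0.5379
Sum = 10.758
Softmax = [0.0214, 0.0093, 0.0462, 0.8731, 0.05]
p[2] = 0.4966/10.758 = 0.0462

0.0462


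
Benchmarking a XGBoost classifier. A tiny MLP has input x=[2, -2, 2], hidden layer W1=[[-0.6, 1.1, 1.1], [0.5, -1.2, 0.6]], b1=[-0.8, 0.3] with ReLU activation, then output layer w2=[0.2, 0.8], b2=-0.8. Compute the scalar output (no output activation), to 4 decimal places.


z1[0] = (-0.6)·(2) + (1.1)·(-2) + (1.1)·(2) - 0.8 = -2.0
z1[1] = (0.5)·(2) + (-1.2)·(-2) + (0.6)·(2) + 0.3 = 4.9
h = ReLU(z1) = [0.0, 4.9]
output = (0.2)·(0.0) + (0.8)·(4.9) - 0.8 = 3.12

3.12


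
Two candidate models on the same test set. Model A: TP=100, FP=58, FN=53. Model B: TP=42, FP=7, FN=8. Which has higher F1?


Model A: P=100/158=0.6329, R=100/153=0.6536, F1=2PR/(P+R)=2TP/(2TP+FP+FN)=200/311=0.6431
Model B: P=42/49=0.8571, R=42/50=0.84, F1=2PR/(P+R)=2TP/(2TP+FP+FN)=84/99=0.8485
0.6431 < 0.8485 → Model B

Model B


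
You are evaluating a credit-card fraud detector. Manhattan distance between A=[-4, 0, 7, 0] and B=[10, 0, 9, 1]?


d = |-4-10| + |0-0| + |7-9| + |0-1|
  = 14 + 0 + 2 + 1
  = 17

17


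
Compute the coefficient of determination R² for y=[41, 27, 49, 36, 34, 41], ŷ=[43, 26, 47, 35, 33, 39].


ȳ = 38
SS_res = Σ(y-ŷ)² = 15
SS_tot = Σ(y-ȳ)² = 280
R² = 1 - SS_res/SS_tot = 1 - 0.0536 = 0.9464

0.9464


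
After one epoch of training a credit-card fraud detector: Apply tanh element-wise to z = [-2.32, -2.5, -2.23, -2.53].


tanh(-2.32) = -0.9809
tanh(-2.5) = -0.9866
tanh(-2.23) = -0.9771
tanh(-2.53) = -0.9874
result = [-0.9809, -0.9866, -0.9771, -0.9874]

[-0.9809, -0.9866, -0.9771, -0.9874]


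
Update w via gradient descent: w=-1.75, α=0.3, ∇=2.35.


w_new = w - α·∇
= -1.75 - 0.3·2.35
= -1.75 - 0.705
= -2.455

-2.455


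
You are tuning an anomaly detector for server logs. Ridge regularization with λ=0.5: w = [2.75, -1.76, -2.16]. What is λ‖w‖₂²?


‖w‖₂² = (2.75)² + (-1.76)² + (-2.16)²
     = 7.5625 + 3.0976 + 4.6656
     = 15.3257
λ·‖w‖₂² = 0.5·15.3257 = 7.66285

7.66285


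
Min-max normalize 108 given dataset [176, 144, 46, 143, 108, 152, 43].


min=43, max=176
(108-43)/(176-43) = 65/133 = 0.4887

0.4887


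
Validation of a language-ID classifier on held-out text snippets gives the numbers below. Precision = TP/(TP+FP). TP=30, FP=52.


Precision = TP/(TP+FP)
= 30/(30+52)
= 30/82 = 36.59%

36.59%


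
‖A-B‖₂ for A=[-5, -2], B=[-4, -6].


d = √((-5+ 4)² + (-2+ 6)²)
  = √(1 + 16)
  = √17 = 4.1231

4.1231


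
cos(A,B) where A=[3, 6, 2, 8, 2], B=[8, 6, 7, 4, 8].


A·B = 3·8 + 6·6 + 2·7 + 8·4 + 2·8 = 122
‖A‖ = √117 = 10.8167, ‖B‖ = √229 = 15.1327
cos = 122/(√117·√229) = 122/√26793 = 0.7453

0.7453


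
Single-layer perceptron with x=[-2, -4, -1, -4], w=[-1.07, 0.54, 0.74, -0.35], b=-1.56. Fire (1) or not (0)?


z = (-2)·(-1.07) + (-4)·(0.54) + (-1)·(0.74) + (-4)·(-0.35) - 1.56
  = -0.92
step(z) = 0 (z<0)

0


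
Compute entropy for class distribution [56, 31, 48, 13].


Probabilities: [56/148, 31/148, 48/148, 13/148] ≈ [0.3784, 0.2095, 0.3243, 0.0878]
H = -((56/148)·log₂(56/148) + (31/148)·log₂(31/148) + (48/148)·log₂(48/148) + (13/148)·log₂(13/148))
  = 1.838 bits

1.838 bits


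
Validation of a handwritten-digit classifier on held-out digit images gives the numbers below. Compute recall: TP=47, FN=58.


Recall = TP/(TP+FN)
= 47/(47+58)
= 47/105 = 44.76%

44.76%


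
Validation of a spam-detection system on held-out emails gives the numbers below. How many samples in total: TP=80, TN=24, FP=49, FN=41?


Total = TP + TN + FP + FN
= 80 + 24 + 49 + 41
= 194
(Predicted positive: 129, predicted negative: 65)

194


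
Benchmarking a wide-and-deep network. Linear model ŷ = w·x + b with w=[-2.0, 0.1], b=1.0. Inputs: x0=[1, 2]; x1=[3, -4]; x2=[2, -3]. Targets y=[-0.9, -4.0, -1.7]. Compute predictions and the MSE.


ŷ0 = (-2.0)·(1) + (0.1)·(2) + 1.0 = -0.8
ŷ1 = (-2.0)·(3) + (0.1)·(-4) + 1.0 = -5.4
ŷ2 = (-2.0)·(2) + (0.1)·(-3) + 1.0 = -3.3
errors² = [0.01, 1.96, 2.56]
MSE = 4.5300/3 = 1.51

1.51


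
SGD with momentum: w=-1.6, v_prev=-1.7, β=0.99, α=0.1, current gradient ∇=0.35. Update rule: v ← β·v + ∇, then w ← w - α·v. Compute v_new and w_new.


v_new = 0.99·-1.7 + 0.35 = -1.683 + 0.35 = -1.333
w_new = -1.6 - 0.1·-1.333 = -1.6 + 0.1333 = -1.4667

v_new=-1.333, w_new=-1.4667


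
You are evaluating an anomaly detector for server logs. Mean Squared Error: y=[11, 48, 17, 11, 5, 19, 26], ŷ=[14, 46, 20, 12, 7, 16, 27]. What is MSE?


Squared errors: (11-14)²=9, (48-46)²=4, (17-20)²=9, (11-12)²=1, (5-7)²=4, (19-16)²=9, (26-27)²=1
Sum = 37
MSE = 37/7 = 37/7

37/7


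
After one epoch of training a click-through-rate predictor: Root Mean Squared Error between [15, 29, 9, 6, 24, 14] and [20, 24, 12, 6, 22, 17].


MSE = 72/6 = 12
RMSE = √(72/6) = 3.4641

3.4641


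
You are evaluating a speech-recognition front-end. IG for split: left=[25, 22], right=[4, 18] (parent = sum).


Parent = [29, 40], H_parent = 0.9816
H_left = 0.9971 (n=47), H_right = 0.684 (n=22)
H_children = (47/69)·0.9971 + (22/69)·0.684 = 0.8973
IG = 0.9816 - 0.8973 = 0.0843

0.0843


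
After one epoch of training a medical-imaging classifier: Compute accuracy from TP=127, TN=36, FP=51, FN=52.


Accuracy = (TP+TN)/(TP+TN+FP+FN)
= (127+36)/(266)
= 163/266 = 61.28%

61.28%


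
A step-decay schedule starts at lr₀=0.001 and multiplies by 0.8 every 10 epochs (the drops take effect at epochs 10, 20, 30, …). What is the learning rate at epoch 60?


n_drops = ⌊60/10⌋ = 6
lr = 0.001·0.8^6 = 0.001·0.262144 = 0.000262144

0.000262144


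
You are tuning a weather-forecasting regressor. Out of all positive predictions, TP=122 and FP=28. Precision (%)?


Precision = TP/(TP+FP)
= 122/(122+28)
= 122/150 = 81.33%

81.33%


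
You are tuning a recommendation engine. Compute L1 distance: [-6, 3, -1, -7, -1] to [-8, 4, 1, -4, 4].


d = |-6+ 8| + |3-4| + |-1-1| + |-7+ 4| + |-1-4|
  = 2 + 1 + 2 + 3 + 5
  = 13

13


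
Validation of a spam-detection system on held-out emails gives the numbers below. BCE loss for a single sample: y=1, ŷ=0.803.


BCE = -[y·ln(p) + (1-y)·ln(1-p)]
= -1·ln(0.803) - 0
= -ln(0.803) = 0.2194

0.2194


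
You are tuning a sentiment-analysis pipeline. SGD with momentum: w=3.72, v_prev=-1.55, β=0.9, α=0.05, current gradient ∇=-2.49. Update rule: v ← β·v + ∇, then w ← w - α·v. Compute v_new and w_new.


v_new = 0.9·-1.55 - 2.49 = -1.395 - 2.49 = -3.885
w_new = 3.72 - 0.05·-3.885 = 3.72 + 0.19425 = 3.91425

v_new=-3.885, w_new=3.91425


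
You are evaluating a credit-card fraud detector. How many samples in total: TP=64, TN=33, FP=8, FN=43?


Total = TP + TN + FP + FN
= 64 + 33 + 8 + 43
= 148
(Predicted positive: 72, predicted negative: 76)

148


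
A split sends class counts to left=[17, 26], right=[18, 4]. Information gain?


Parent = [35, 30], H_parent = 0.9957
H_left = 0.9682 (n=43), H_right = 0.684 (n=22)
H_children = (43/65)·0.9682 + (22/65)·0.684 = 0.872
IG = 0.9957 - 0.872 = 0.1237

0.1237


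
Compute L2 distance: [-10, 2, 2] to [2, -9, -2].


d = √((-10-2)² + (2+ 9)² + (2+ 2)²)
  = √(144 + 121 + 16)
  = √281 = 16.7631

16.7631


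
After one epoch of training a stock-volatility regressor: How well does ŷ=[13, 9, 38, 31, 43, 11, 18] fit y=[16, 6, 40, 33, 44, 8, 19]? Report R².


ȳ = 23.7143
SS_res = Σ(y-ŷ)² = 37
SS_tot = Σ(y-ȳ)² = 1405.43
R² = 1 - SS_res/SS_tot = 1 - 0.0263 = 0.9737

0.9737


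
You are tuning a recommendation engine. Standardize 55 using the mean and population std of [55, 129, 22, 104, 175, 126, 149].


μ = 108.5714, σ = 49.5028
z = (55 - 108.5714)/49.5028 = -1.0822

-1.0822


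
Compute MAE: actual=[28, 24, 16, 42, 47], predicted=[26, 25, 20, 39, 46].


Absolute errors: |28-26|=2, |24-25|=1, |16-20|=4, |42-39|=3, |47-46|=1
Sum = 11
MAE = 11/5 = 11/5

11/5


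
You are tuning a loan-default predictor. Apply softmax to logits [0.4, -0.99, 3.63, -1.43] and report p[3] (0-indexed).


Exponentials: e^0.4=1.4918, e^-0.99=0.3716, e^3.63=37.7128, e^-1.43=0.2393
Sum = 39.8155
Softmax = [0.0375, 0.0093, 0.9472, 0.006]
p[3] = 0.2393/39.8155 = 0.006

0.006


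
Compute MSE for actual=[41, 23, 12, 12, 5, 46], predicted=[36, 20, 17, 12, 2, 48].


Squared errors: (41-36)²=25, (23-20)²=9, (12-17)²=25, (12-12)²=0, (5-2)²=9, (46-48)²=4
Sum = 72
MSE = 72/6 = 12

12


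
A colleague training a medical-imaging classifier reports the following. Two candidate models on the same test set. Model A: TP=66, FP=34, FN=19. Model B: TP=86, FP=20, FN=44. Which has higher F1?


Model A: P=66/100=0.66, R=66/85=0.7765, F1=2PR/(P+R)=2TP/(2TP+FP+FN)=132/185=0.7135
Model B: P=86/106=0.8113, R=86/130=0.6615, F1=2PR/(P+R)=2TP/(2TP+FP+FN)=172/236=0.7288
0.7135 < 0.7288 → Model B

Model B


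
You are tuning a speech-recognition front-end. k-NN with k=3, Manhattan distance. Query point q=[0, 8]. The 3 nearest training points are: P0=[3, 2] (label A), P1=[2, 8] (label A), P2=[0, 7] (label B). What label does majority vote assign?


d(q,P0) = 9  (label A)
d(q,P1) = 2  (label A)
d(q,P2) = 1  (label B)
Votes: A=2, B=1
Majority → A

A


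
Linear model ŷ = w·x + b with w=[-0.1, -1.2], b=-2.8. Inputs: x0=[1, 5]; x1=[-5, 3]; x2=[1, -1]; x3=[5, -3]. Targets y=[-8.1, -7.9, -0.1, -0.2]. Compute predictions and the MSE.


ŷ0 = (-0.1)·(1) + (-1.2)·(5) - 2.8 = -8.9
ŷ1 = (-0.1)·(-5) + (-1.2)·(3) - 2.8 = -5.9
ŷ2 = (-0.1)·(1) + (-1.2)·(-1) - 2.8 = -1.7
ŷ3 = (-0.1)·(5) + (-1.2)·(-3) - 2.8 = 0.3
errors² = [0.64, 4.0, 2.56, 0.25]
MSE = 7.4500/4 = 1.8625

1.8625


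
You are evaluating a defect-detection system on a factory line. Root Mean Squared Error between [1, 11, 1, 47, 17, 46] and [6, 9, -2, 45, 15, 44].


MSE = 50/6 = 8.3333
RMSE = √(50/6) = 2.8868

2.8868


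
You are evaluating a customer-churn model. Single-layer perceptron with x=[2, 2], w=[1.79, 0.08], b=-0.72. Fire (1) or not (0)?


z = (2)·(1.79) + (2)·(0.08) - 0.72
  = 3.02
step(z) = 1 (z≥0)

1


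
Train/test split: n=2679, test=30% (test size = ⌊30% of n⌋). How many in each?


Test = ⌊2679·30/100⌋ = 803
Train = 2679 - 803 = 1876

Train: 1876, Test: 803


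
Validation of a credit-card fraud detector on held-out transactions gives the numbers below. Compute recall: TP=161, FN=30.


Recall = TP/(TP+FN)
= 161/(161+30)
= 161/191 = 84.29%

84.29%


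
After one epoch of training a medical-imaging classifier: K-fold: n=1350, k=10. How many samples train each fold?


Fold size = 1350/10 = 135
Training per fold = 1350 - 135 = 1215

1215


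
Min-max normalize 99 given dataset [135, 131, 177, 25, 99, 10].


min=10, max=177
(99-10)/(177-10) = 89/167 = 0.5329

0.5329


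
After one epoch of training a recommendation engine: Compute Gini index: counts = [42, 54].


Probabilities: [42/96, 54/96] ≈ [0.4375, 0.5625]
Σpᵢ² = (1764 + 2916)/96² = 4680/9216
Gini = 1 - Σpᵢ² = 1 - 4680/9216 = 0.4922

0.4922


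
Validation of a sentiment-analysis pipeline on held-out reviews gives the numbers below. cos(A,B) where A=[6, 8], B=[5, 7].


A·B = 6·5 + 8·7 = 86
‖A‖ = √100 = 10, ‖B‖ = √74 = 8.6023
cos = 86/(√100·√74) = 86/√7400 = 0.9997

0.9997


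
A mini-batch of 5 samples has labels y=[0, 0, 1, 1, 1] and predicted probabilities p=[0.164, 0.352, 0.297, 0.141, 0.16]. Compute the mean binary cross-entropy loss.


L[0] = -ln(1-0.164) = -ln(0.836) = 0.1791
L[1] = -ln(1-0.352) = -ln(0.648) = 0.4339
L[2] = -ln(0.297) = 1.214
L[3] = -ln(0.141) = 1.959
L[4] = -ln(0.16) = 1.8326
mean = (0.1791 + 0.4339 + 1.214 + 1.959 + 1.8326)/5 = 1.1237

1.1237


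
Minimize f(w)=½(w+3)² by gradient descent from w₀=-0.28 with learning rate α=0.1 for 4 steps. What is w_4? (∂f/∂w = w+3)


step 1: grad = -0.28+3 = 2.72; w = -0.28 - 0.1·(2.72) = -0.552
step 2: grad = -0.552+3 = 2.448; w = -0.552 - 0.1·(2.448) = -0.7968
step 3: grad = -0.7968+3 = 2.2032; w = -0.7968 - 0.1·(2.2032) = -1.01712
step 4: grad = -1.01712+3 = 1.98288; w = -1.01712 - 0.1·(1.98288) = -1.215408

-1.215408


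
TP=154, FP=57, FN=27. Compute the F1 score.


Precision = 154/211 = 0.7299
Recall = 154/181 = 0.8508
F1 = 2·P·R/(P+R) = 2·TP/(2·TP+FP+FN) = 308/(308+57+27) = 308/392 = 0.7857

0.7857


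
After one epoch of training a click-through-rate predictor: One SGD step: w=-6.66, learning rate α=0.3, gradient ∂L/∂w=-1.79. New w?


w_new = w - α·∇
= -6.66 - 0.3·-1.79
= -6.66 + 0.537
= -6.123

-6.123


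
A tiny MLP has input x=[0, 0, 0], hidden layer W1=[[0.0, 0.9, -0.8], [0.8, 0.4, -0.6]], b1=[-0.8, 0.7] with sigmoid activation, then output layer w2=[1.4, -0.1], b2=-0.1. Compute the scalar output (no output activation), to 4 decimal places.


z1[0] = (0.0)·(0) + (0.9)·(0) + (-0.8)·(0) - 0.8 = -0.8
z1[1] = (0.8)·(0) + (0.4)·(0) + (-0.6)·(0) + 0.7 = 0.7
h = sigmoid(z1) = [0.31, 0.6682]
output = (1.4)·(0.31) + (-0.1)·(0.6682) - 0.1 = 0.2672

0.2672


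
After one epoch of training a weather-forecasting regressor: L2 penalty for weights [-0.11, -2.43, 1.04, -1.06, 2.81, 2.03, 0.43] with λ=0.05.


‖w‖₂² = (-0.11)² + (-2.43)² + (1.04)² + (-1.06)² + (2.81)² + (2.03)² + (0.43)²
     = 0.0121 + 5.9049 + 1.0816 + 1.1236 + 7.8961 + 4.1209 + 0.1849
     = 20.3241
λ·‖w‖₂² = 0.05·20.3241 = 1.016205

1.016205


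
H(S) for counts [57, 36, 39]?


Probabilities: [57/132, 36/132, 39/132] ≈ [0.4318, 0.2727, 0.2955]
H = -((57/132)·log₂(57/132) + (36/132)·log₂(36/132) + (39/132)·log₂(39/132))
  = 1.5541 bits

1.5541 bits


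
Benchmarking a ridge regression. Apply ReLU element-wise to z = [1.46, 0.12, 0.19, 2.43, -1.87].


ReLU(1.46) = max(0, 1.46) = 1.46
ReLU(0.12) = max(0, 0.12) = 0.12
ReLU(0.19) = max(0, 0.19) = 0.19
ReLU(2.43) = max(0, 2.43) = 2.43
ReLU(-1.87) = max(0, -1.87) = 0.0
result = [1.46, 0.12, 0.19, 2.43, 0.0]

[1.46, 0.12, 0.19, 2.43, 0.0]


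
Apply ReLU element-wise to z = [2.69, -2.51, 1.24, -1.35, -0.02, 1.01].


ReLU(2.69) = max(0, 2.69) = 2.69
ReLU(-2.51) = max(0, -2.51) = 0.0
ReLU(1.24) = max(0, 1.24) = 1.24
ReLU(-1.35) = max(0, -1.35) = 0.0
ReLU(-0.02) = max(0, -0.02) = 0.0
ReLU(1.01) = max(0, 1.01) = 1.01
result = [2.69, 0.0, 1.24, 0.0, 0.0, 1.01]

[2.69, 0.0, 1.24, 0.0, 0.0, 1.01]


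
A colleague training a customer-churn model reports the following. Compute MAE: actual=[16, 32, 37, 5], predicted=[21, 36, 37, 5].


Absolute errors: |16-21|=5, |32-36|=4, |37-37|=0, |5-5|=0
Sum = 9
MAE = 9/4 = 9/4

9/4


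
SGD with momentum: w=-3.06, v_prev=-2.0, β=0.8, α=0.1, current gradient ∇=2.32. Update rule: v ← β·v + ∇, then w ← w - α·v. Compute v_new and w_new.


v_new = 0.8·-2.0 + 2.32 = -1.6 + 2.32 = 0.72
w_new = -3.06 - 0.1·0.72 = -3.06 - 0.072 = -3.132

v_new=0.72, w_new=-3.132


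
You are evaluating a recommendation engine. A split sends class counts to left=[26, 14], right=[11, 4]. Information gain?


Parent = [37, 18], H_parent = 0.9121
H_left = 0.9341 (n=40), H_right = 0.8366 (n=15)
H_children = (40/55)·0.9341 + (15/55)·0.8366 = 0.9075
IG = 0.9121 - 0.9075 = 0.0046

0.0046


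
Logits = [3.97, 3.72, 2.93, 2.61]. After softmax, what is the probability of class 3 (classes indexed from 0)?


Exponentials: e^3.97=52.9845, e^3.72=41.2644, e^2.93=18.7276, e^2.61=13.5991
Sum = 126.5756
Softmax = [0.4186, 0.326, 0.148, 0.1074]
p[3] = 13.5991/126.5756 = 0.1074

0.1074


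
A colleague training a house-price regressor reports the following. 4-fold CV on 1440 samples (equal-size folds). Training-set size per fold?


Fold size = 1440/4 = 360
Training per fold = 1440 - 360 = 1080

1080


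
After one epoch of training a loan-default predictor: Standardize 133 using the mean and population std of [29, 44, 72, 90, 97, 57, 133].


μ = 74.5714, σ = 32.6928
z = (133 - 74.5714)/32.6928 = 1.7872

1.7872


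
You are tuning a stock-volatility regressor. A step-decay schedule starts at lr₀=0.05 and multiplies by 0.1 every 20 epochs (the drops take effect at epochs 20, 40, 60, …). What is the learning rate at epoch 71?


n_drops = ⌊71/20⌋ = 3
lr = 0.05·0.1^3 = 0.05·0.001 = 0.00005

0.00005


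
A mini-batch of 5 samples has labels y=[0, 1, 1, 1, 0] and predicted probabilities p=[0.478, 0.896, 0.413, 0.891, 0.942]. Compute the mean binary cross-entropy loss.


L[0] = -ln(1-0.478) = -ln(0.522) = 0.6501
L[1] = -ln(0.896) = 0.1098
L[2] = -ln(0.413) = 0.8843
L[3] = -ln(0.891) = 0.1154
L[4] = -ln(1-0.942) = -ln(0.058) = 2.8473
mean = (0.6501 + 0.1098 + 0.8843 + 0.1154 + 2.8473)/5 = 0.9214

0.9214


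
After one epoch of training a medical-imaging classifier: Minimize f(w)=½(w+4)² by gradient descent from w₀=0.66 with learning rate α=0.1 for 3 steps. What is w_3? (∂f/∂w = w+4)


step 1: grad = 0.66+4 = 4.66; w = 0.66 - 0.1·(4.66) = 0.194
step 2: grad = 0.194+4 = 4.194; w = 0.194 - 0.1·(4.194) = -0.2254
step 3: grad = -0.2254+4 = 3.7746; w = -0.2254 - 0.1·(3.7746) = -0.60286

-0.60286


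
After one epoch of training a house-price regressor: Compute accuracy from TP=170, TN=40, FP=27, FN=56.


Accuracy = (TP+TN)/(TP+TN+FP+FN)
= (170+40)/(293)
= 210/293 = 71.67%

71.67%


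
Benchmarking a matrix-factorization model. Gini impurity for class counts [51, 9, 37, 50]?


Probabilities: [51/147, 9/147, 37/147, 50/147] ≈ [0.3469, 0.0612, 0.2517, 0.3401]
Σpᵢ² = (2601 + 81 + 1369 + 2500)/147² = 6551/21609
Gini = 1 - Σpᵢ² = 1 - 6551/21609 = 0.6968

0.6968


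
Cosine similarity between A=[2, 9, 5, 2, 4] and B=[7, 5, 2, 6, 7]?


A·B = 2·7 + 9·5 + 5·2 + 2·6 + 4·7 = 109
‖A‖ = √130 = 11.4018, ‖B‖ = √163 = 12.7671
cos = 109/(√130·√163) = 109/√21190 = 0.7488

0.7488


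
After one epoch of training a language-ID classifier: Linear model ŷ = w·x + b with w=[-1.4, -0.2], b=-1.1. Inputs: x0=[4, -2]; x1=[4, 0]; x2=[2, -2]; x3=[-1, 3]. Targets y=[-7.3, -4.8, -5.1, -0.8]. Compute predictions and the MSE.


ŷ0 = (-1.4)·(4) + (-0.2)·(-2) - 1.1 = -6.3
ŷ1 = (-1.4)·(4) + (-0.2)·(0) - 1.1 = -6.7
ŷ2 = (-1.4)·(2) + (-0.2)·(-2) - 1.1 = -3.5
ŷ3 = (-1.4)·(-1) + (-0.2)·(3) - 1.1 = -0.3
errors² = [1.0, 3.61, 2.56, 0.25]
MSE = 7.4200/4 = 1.855

1.855


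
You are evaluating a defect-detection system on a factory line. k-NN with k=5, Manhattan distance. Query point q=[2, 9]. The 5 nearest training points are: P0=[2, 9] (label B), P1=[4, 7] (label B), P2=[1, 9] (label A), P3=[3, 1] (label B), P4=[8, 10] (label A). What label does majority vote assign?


d(q,P0) = 0  (label B)
d(q,P1) = 4  (label B)
d(q,P2) = 1  (label A)
d(q,P3) = 9  (label B)
d(q,P4) = 7  (label A)
Votes: A=2, B=3
Majority → B

B


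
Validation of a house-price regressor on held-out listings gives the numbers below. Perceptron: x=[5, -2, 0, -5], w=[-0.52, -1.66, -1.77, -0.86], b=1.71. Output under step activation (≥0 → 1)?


z = (5)·(-0.52) + (-2)·(-1.66) + (0)·(-1.77) + (-5)·(-0.86) + 1.71
  = 6.73
step(z) = 1 (z≥0)

1


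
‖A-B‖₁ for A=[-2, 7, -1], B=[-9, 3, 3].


d = |-2+ 9| + |7-3| + |-1-3|
  = 7 + 4 + 4
  = 15

15


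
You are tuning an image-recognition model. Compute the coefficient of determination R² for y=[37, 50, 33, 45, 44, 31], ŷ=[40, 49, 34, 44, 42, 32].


ȳ = 40
SS_res = Σ(y-ŷ)² = 17
SS_tot = Σ(y-ȳ)² = 280
R² = 1 - SS_res/SS_tot = 1 - 0.0607 = 0.9393

0.9393


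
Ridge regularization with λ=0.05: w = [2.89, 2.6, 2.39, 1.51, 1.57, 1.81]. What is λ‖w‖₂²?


‖w‖₂² = (2.89)² + (2.6)² + (2.39)² + (1.51)² + (1.57)² + (1.81)²
     = 8.3521 + 6.76 + 5.7121 + 2.2801 + 2.4649 + 3.2761
     = 28.8453
λ·‖w‖₂² = 0.05·28.8453 = 1.442265

1.442265


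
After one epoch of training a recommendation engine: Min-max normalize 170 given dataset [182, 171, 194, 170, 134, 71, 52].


min=52, max=194
(170-52)/(194-52) = 118/142 = 0.831

0.831


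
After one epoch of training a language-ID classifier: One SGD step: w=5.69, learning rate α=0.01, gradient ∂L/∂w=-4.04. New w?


w_new = w - α·∇
= 5.69 - 0.01·-4.04
= 5.69 + 0.0404
= 5.7304

5.7304


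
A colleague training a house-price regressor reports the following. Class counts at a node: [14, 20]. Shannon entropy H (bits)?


Probabilities: [14/34, 20/34] ≈ [0.4118, 0.5882]
H = -((14/34)·log₂(14/34) + (20/34)·log₂(20/34))
  = 0.9774 bits

0.9774 bits


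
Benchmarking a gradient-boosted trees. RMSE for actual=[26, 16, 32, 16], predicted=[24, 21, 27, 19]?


MSE = 63/4 = 15.75
RMSE = √(63/4) = 3.9686

3.9686


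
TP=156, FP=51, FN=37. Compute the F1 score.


Precision = 156/207 = 0.7536
Recall = 156/193 = 0.8083
F1 = 2·P·R/(P+R) = 2·TP/(2·TP+FP+FN) = 312/(312+51+37) = 312/400 = 0.78

0.78


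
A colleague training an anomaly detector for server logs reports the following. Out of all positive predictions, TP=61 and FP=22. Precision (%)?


Precision = TP/(TP+FP)
= 61/(61+22)
= 61/83 = 73.49%

73.49%


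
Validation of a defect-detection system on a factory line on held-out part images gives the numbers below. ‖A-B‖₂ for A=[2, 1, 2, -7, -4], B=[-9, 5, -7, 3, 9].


d = √((2+ 9)² + (1-5)² + (2+ 7)² + (-7-3)² + (-4-9)²)
  = √(121 + 16 + 81 + 100 + 169)
  = √487 = 22.0681

22.0681


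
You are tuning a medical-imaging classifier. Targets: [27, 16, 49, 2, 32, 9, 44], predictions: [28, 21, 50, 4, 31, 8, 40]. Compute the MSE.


Squared errors: (27-28)²=1, (16-21)²=25, (49-50)²=1, (2-4)²=4, (32-31)²=1, (9-8)²=1, (44-40)²=16
Sum = 49
MSE = 49/7 = 7

7


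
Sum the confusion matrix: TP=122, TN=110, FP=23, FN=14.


Total = TP + TN + FP + FN
= 122 + 110 + 23 + 14
= 269
(Predicted positive: 145, predicted negative: 124)

269


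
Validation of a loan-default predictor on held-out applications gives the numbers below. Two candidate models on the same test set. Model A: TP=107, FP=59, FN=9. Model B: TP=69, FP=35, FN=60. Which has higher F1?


Model A: P=107/166=0.6446, R=107/116=0.9224, F1=2PR/(P+R)=2TP/(2TP+FP+FN)=214/282=0.7589
Model B: P=69/104=0.6635, R=69/129=0.5349, F1=2PR/(P+R)=2TP/(2TP+FP+FN)=138/233=0.5923
0.7589 > 0.5923 → Model A

Model A


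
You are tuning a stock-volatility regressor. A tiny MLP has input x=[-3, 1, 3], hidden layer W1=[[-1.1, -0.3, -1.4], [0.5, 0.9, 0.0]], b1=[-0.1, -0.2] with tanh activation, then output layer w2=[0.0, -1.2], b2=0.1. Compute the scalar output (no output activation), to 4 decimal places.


z1[0] = (-1.1)·(-3) + (-0.3)·(1) + (-1.4)·(3) - 0.1 = -1.3
z1[1] = (0.5)·(-3) + (0.9)·(1) + (0.0)·(3) - 0.2 = -0.8
h = tanh(z1) = [-0.8617, -0.664]
output = (0.0)·(-0.8617) + (-1.2)·(-0.664) + 0.1 = 0.8968

0.8968


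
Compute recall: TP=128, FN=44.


Recall = TP/(TP+FN)
= 128/(128+44)
= 128/172 = 74.42%

74.42%


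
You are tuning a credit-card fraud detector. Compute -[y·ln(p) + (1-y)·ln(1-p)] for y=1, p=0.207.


BCE = -[y·ln(p) + (1-y)·ln(1-p)]
= -1·ln(0.207) - 0
= -ln(0.207) = 1.575

1.575


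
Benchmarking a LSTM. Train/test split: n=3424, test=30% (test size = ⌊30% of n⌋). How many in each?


Test = ⌊3424·30/100⌋ = 1027
Train = 3424 - 1027 = 2397

Train: 2397, Test: 1027


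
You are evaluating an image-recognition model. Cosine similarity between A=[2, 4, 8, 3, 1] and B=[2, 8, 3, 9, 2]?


A·B = 2·2 + 4·8 + 8·3 + 3·9 + 1·2 = 89
‖A‖ = √94 = 9.6954, ‖B‖ = √162 = 12.7279
cos = 89/(√94·√162) = 89/√15228 = 0.7212

0.7212


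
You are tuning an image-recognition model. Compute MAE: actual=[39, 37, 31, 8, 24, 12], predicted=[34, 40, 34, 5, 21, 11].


Absolute errors: |39-34|=5, |37-40|=3, |31-34|=3, |8-5|=3, |24-21|=3, |12-11|=1
Sum = 18
MAE = 18/6 = 3

3


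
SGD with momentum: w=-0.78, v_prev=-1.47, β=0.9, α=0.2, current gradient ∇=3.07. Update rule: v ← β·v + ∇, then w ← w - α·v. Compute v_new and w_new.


v_new = 0.9·-1.47 + 3.07 = -1.323 + 3.07 = 1.747
w_new = -0.78 - 0.2·1.747 = -0.78 - 0.3494 = -1.1294

v_new=1.747, w_new=-1.1294


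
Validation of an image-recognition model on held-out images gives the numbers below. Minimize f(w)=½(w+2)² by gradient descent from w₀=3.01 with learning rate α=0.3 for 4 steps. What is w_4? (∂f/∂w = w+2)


step 1: grad = 3.01+2 = 5.01; w = 3.01 - 0.3·(5.01) = 1.507
step 2: grad = 1.507+2 = 3.507; w = 1.507 - 0.3·(3.507) = 0.4549
step 3: grad = 0.4549+2 = 2.4549; w = 0.4549 - 0.3·(2.4549) = -0.28157
step 4: grad = -0.28157+2 = 1.71843; w = -0.28157 - 0.3·(1.71843) = -0.797099

-0.797099


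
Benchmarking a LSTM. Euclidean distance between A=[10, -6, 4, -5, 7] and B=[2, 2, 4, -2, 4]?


d = √((10-2)² + (-6-2)² + (4-4)² + (-5+ 2)² + (7-4)²)
  = √(64 + 64 + 0 + 9 + 9)
  = √146 = 12.083

12.083


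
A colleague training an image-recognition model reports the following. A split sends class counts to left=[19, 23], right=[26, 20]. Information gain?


Parent = [45, 43], H_parent = 0.9996
H_left = 0.9934 (n=42), H_right = 0.9877 (n=46)
H_children = (42/88)·0.9934 + (46/88)·0.9877 = 0.9904
IG = 0.9996 - 0.9904 = 0.0092

0.0092


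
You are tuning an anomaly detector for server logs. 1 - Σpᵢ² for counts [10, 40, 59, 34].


Probabilities: [10/143, 40/143, 59/143, 34/143] ≈ [0.0699, 0.2797, 0.4126, 0.2378]
Σpᵢ² = (100 + 1600 + 3481 + 1156)/143² = 6337/20449
Gini = 1 - Σpᵢ² = 1 - 6337/20449 = 0.6901

0.6901


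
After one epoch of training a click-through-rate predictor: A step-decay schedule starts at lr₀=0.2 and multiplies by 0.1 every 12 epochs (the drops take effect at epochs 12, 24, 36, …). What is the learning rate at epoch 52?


n_drops = ⌊52/12⌋ = 4
lr = 0.2·0.1^4 = 0.2·0.0001 = 0.00002

0.00002


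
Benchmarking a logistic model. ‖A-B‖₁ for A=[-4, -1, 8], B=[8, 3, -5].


d = |-4-8| + |-1-3| + |8+ 5|
  = 12 + 4 + 13
  = 29

29


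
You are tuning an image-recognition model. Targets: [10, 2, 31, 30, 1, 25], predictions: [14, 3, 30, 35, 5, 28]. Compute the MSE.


Squared errors: (10-14)²=16, (2-3)²=1, (31-30)²=1, (30-35)²=25, (1-5)²=16, (25-28)²=9
Sum = 68
MSE = 68/6 = 34/3

34/3


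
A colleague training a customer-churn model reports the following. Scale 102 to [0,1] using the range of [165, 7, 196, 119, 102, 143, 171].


min=7, max=196
(102-7)/(196-7) = 95/189 = 0.5026

0.5026


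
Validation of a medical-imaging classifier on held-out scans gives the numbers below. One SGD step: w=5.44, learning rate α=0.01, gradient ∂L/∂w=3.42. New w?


w_new = w - α·∇
= 5.44 - 0.01·3.42
= 5.44 - 0.0342
= 5.4058

5.4058


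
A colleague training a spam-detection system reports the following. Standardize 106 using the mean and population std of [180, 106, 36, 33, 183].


μ = 107.6, σ = 65.759
z = (106 - 107.6)/65.759 = -0.0243

-0.0243


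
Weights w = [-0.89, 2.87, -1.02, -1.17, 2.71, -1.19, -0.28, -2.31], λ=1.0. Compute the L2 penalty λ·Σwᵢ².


‖w‖₂² = (-0.89)² + (2.87)² + (-1.02)² + (-1.17)² + (2.71)² + (-1.19)² + (-0.28)² + (-2.31)²
     = 0.7921 + 8.2369 + 1.0404 + 1.3689 + 7.3441 + 1.4161 + 0.0784 + 5.3361
     = 25.613
λ·‖w‖₂² = 1.0·25.613 = 25.613

25.613


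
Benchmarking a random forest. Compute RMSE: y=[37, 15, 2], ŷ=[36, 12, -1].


MSE = 19/3 = 6.3333
RMSE = √(19/3) = 2.5166

2.5166


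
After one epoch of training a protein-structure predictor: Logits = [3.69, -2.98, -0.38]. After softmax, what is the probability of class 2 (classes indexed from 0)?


Exponentials: e^3.69=40.0448, e^-2.98=0.0508, e^-0.38=0.6839
Sum = 40.7795
Softmax = [0.982, 0.0012, 0.0168]
p[2] = 0.6839/40.7795 = 0.0168

0.0168


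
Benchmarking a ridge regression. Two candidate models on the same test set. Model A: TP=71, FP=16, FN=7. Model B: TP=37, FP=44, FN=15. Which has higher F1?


Model A: P=71/87=0.8161, R=71/78=0.9103, F1=2PR/(P+R)=2TP/(2TP+FP+FN)=142/165=0.8606
Model B: P=37/81=0.4568, R=37/52=0.7115, F1=2PR/(P+R)=2TP/(2TP+FP+FN)=74/133=0.5564
0.8606 > 0.5564 → Model A

Model A


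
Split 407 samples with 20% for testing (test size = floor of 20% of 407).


Test = ⌊407·20/100⌋ = 81
Train = 407 - 81 = 326

Train: 326, Test: 81


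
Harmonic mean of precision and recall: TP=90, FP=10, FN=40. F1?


Precision = 90/100 = 0.9
Recall = 90/130 = 0.6923
F1 = 2·P·R/(P+R) = 2·TP/(2·TP+FP+FN) = 180/(180+10+40) = 180/230 = 0.7826

0.7826


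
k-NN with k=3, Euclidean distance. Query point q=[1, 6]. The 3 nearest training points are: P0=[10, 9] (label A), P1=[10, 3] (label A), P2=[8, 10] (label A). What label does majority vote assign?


d(q,P0) = 9.4868  (label A)
d(q,P1) = 9.4868  (label A)
d(q,P2) = 8.0623  (label A)
Votes: A=3, B=0
Majority → A

A


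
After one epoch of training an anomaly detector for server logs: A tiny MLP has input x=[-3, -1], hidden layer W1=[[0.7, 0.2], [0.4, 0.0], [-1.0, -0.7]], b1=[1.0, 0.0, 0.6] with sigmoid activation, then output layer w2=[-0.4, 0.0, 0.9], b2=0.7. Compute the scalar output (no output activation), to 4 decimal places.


z1[0] = (0.7)·(-3) + (0.2)·(-1) + 1.0 = -1.3
z1[1] = (0.4)·(-3) + (0.0)·(-1) + 0.0 = -1.2
z1[2] = (-1.0)·(-3) + (-0.7)·(-1) + 0.6 = 4.3
h = sigmoid(z1) = [0.2142, 0.2315, 0.9866]
output = (-0.4)·(0.2142) + (0.0)·(0.2315) + (0.9)·(0.9866) + 0.7 = 1.5023

1.5023


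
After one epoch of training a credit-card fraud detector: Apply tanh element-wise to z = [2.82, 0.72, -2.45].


tanh(2.82) = 0.9929
tanh(0.72) = 0.6169
tanh(-2.45) = -0.9852
result = [0.9929, 0.6169, -0.9852]

[0.9929, 0.6169, -0.9852]


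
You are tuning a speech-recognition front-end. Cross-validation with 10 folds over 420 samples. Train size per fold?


Fold size = 420/10 = 42
Training per fold = 420 - 42 = 378

378


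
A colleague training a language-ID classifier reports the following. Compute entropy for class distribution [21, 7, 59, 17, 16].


Probabilities: [21/120, 7/120, 59/120, 17/120, 16/120] ≈ [0.175, 0.0583, 0.4917, 0.1417, 0.1333]
H = -((21/120)·log₂(21/120) + (7/120)·log₂(7/120) + (59/120)·log₂(59/120) + (17/120)·log₂(17/120) + (16/120)·log₂(16/120))
  = 1.9698 bits

1.9698 bits


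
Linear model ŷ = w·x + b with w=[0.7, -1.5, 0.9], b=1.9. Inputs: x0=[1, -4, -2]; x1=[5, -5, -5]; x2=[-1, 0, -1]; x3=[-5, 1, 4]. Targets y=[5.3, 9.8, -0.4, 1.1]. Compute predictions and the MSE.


ŷ0 = (0.7)·(1) + (-1.5)·(-4) + (0.9)·(-2) + 1.9 = 6.8
ŷ1 = (0.7)·(5) + (-1.5)·(-5) + (0.9)·(-5) + 1.9 = 8.4
ŷ2 = (0.7)·(-1) + (-1.5)·(0) + (0.9)·(-1) + 1.9 = 0.3
ŷ3 = (0.7)·(-5) + (-1.5)·(1) + (0.9)·(4) + 1.9 = 0.5
errors² = [2.25, 1.96, 0.49, 0.36]
MSE = 5.0600/4 = 1.265

1.265


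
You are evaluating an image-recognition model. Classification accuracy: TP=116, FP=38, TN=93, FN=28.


Accuracy = (TP+TN)/(TP+TN+FP+FN)
= (116+93)/(275)
= 209/275 = 76.0%

76.0%


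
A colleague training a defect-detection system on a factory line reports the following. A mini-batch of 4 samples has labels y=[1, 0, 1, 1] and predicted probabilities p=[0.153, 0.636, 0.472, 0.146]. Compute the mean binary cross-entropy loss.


L[0] = -ln(0.153) = 1.8773
L[1] = -ln(1-0.636) = -ln(0.364) = 1.0106
L[2] = -ln(0.472) = 0.7508
L[3] = -ln(0.146) = 1.9241
mean = (1.8773 + 1.0106 + 0.7508 + 1.9241)/4 = 1.3907

1.3907


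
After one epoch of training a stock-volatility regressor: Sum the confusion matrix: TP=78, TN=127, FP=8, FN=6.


Total = TP + TN + FP + FN
= 78 + 127 + 8 + 6
= 219
(Predicted positive: 86, predicted negative: 133)

219


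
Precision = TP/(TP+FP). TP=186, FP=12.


Precision = TP/(TP+FP)
= 186/(186+12)
= 186/198 = 93.94%

93.94%


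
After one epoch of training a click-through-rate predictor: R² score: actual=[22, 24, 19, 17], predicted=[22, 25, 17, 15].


ȳ = 20.5
SS_res = Σ(y-ŷ)² = 9
SS_tot = Σ(y-ȳ)² = 29
R² = 1 - SS_res/SS_tot = 1 - 0.3103 = 0.6897

0.6897


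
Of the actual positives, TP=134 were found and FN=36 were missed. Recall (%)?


Recall = TP/(TP+FN)
= 134/(134+36)
= 134/170 = 78.82%

78.82%


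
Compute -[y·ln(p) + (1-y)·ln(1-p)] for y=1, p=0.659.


BCE = -[y·ln(p) + (1-y)·ln(1-p)]
= -1·ln(0.659) - 0
= -ln(0.659) = 0.417

0.417


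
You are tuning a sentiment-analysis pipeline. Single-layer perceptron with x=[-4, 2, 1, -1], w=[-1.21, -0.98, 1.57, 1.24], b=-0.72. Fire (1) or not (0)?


z = (-4)·(-1.21) + (2)·(-0.98) + (1)·(1.57) + (-1)·(1.24) - 0.72
  = 2.49
step(z) = 1 (z≥0)

1


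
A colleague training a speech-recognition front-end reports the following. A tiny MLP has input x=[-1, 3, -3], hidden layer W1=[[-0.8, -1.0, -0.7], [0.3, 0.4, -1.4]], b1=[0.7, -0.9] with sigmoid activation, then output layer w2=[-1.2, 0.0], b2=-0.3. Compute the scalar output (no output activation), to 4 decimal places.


z1[0] = (-0.8)·(-1) + (-1.0)·(3) + (-0.7)·(-3) + 0.7 = 0.6
z1[1] = (0.3)·(-1) + (0.4)·(3) + (-1.4)·(-3) - 0.9 = 4.2
h = sigmoid(z1) = [0.6457, 0.9852]
output = (-1.2)·(0.6457) + (0.0)·(0.9852) - 0.3 = -1.0748

-1.0748


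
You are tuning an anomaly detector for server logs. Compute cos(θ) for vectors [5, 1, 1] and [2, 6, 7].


A·B = 5·2 + 1·6 + 1·7 = 23
‖A‖ = √27 = 5.1962, ‖B‖ = √89 = 9.434
cos = 23/(√27·√89) = 23/√2403 = 0.4692

0.4692


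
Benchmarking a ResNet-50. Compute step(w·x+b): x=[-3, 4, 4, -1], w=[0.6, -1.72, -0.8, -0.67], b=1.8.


z = (-3)·(0.6) + (4)·(-1.72) + (4)·(-0.8) + (-1)·(-0.67) + 1.8
  = -9.41
step(z) = 0 (z<0)

0


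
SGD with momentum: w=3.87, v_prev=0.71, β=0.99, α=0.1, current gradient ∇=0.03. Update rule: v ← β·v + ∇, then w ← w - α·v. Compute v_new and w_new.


v_new = 0.99·0.71 + 0.03 = 0.7029 + 0.03 = 0.7329
w_new = 3.87 - 0.1·0.7329 = 3.87 - 0.07329 = 3.79671

v_new=0.7329, w_new=3.79671


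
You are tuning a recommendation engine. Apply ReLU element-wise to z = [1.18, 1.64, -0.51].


ReLU(1.18) = max(0, 1.18) = 1.18
ReLU(1.64) = max(0, 1.64) = 1.64
ReLU(-0.51) = max(0, -0.51) = 0.0
result = [1.18, 1.64, 0.0]

[1.18, 1.64, 0.0]


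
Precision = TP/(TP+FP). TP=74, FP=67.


Precision = TP/(TP+FP)
= 74/(74+67)
= 74/141 = 52.48%

52.48%


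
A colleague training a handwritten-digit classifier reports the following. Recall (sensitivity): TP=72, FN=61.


Recall = TP/(TP+FN)
= 72/(72+61)
= 72/133 = 54.14%

54.14%
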